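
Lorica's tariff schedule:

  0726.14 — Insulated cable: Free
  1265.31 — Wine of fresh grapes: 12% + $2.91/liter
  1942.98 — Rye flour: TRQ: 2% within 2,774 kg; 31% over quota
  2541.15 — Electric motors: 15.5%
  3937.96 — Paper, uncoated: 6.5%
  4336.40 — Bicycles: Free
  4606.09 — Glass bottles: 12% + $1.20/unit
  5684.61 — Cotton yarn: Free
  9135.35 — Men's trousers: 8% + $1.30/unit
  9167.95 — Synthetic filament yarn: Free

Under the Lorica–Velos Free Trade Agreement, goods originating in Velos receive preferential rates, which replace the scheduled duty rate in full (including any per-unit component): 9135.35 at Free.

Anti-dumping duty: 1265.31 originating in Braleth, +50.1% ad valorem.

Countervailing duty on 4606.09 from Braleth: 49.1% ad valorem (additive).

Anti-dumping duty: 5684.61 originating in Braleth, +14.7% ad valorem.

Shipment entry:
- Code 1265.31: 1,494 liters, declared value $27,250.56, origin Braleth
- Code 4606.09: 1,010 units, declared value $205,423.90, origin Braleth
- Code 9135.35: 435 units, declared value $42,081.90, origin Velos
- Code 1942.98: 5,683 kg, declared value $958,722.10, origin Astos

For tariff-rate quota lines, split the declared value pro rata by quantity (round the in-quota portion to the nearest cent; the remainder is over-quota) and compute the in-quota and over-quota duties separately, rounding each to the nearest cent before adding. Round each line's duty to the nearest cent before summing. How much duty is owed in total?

Line 1 (1265.31, Braleth, 1,494 liters, $27,250.56):
Base rate for 1265.31 is 12% + $2.91/liter.
Additional duty on 1265.31 from Braleth: +50.1%. Applied ad valorem rate: 12% + 50.1% = 62.1%.
Duty = $27,250.56 × 62.1% + 1,494 × $2.91 = $21,270.14.
Line 2 (4606.09, Braleth, 1,010 units, $205,423.90):
Base rate for 4606.09 is 12% + $1.20/unit.
Additional duty on 4606.09 from Braleth: +49.1%. Applied ad valorem rate: 12% + 49.1% = 61.1%.
Duty = $205,423.90 × 61.1% + 1,010 × $1.20 = $126,726.00.
Line 3 (9135.35, Velos, 435 units, $42,081.90):
Base rate for 9135.35 is 8% + $1.30/unit.
Origin Velos qualifies under the Lorica–Velos agreement and 9135.35 is covered: preferential rate Free applies instead.
Duty = $42,081.90 × 0% = $0.00.
Line 4 (1942.98, Astos, 5,683 kg, $958,722.10):
Code 1942.98 is under a tariff-rate quota (threshold 2,774 kg). In-quota: 2,774 kg at 2%; over-quota: 2,909 kg at 31%.
Pro-rata value split: in-quota = $958,722.10 × 2,774/5,683 = $467,973.80; over-quota = $958,722.10 − $467,973.80 = $490,748.30.
In-quota duty = $467,973.80 × 2% = $9,359.48. Over-quota duty = $490,748.30 × 31% = $152,131.97.
Line duty = $9,359.48 + $152,131.97 = $161,491.45.
Total = $21,270.14 + $126,726.00 + $0.00 + $161,491.45 = $309,487.59.

$309,487.59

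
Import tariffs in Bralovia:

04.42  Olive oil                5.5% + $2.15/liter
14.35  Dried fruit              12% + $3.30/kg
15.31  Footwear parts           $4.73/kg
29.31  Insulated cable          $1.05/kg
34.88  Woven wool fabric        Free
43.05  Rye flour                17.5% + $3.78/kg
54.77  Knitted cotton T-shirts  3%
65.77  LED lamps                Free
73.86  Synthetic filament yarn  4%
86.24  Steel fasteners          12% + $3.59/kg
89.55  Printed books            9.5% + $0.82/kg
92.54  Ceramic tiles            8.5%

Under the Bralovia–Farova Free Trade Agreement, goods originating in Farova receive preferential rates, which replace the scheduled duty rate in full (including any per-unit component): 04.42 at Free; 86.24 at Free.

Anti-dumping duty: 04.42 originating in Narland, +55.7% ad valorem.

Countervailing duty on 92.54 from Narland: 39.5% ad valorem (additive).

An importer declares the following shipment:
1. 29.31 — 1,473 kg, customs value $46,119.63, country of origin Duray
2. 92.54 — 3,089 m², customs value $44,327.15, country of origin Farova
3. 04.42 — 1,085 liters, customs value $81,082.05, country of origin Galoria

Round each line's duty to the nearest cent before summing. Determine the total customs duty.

Line 1 (29.31, Duray, 1,473 kg, $46,119.63):
Base rate for 29.31 is $1.05/kg.
Duty = 1,473 × $1.05 = $1,546.65.
Line 2 (92.54, Farova, 3,089 m², $44,327.15):
Base rate for 92.54 is 8.5%.
Origin Farova is the FTA partner but 92.54 is not on the preference list; base rate stands.
The additional-duty order on 92.54 targets Narland, not Farova; it does not apply.
Duty = $44,327.15 × 8.5% = $3,767.81.
Line 3 (04.42, Galoria, 1,085 liters, $81,082.05):
Base rate for 04.42 is 5.5% + $2.15/liter.
04.42 has an FTA preferential rate, but origin Galoria is not Farova; base rate stands.
The additional-duty order on 04.42 targets Narland, not Galoria; it does not apply.
Duty = $81,082.05 × 5.5% + 1,085 × $2.15 = $6,792.26.
Total = $1,546.65 + $3,767.81 + $6,792.26 = $12,106.72.

$12,106.72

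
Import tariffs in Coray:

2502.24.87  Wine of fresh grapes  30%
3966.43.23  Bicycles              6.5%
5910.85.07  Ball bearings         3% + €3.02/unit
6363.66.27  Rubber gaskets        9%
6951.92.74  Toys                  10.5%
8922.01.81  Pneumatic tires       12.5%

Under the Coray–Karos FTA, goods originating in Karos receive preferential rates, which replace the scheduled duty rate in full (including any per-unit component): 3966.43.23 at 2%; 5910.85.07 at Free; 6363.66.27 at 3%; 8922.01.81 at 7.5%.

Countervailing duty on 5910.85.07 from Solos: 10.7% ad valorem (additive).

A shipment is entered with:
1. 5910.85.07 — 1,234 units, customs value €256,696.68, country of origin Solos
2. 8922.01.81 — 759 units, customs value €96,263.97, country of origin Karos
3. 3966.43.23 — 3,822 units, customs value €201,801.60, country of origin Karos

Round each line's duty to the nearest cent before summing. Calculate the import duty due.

€50,149.96

Line 1 (5910.85.07, Solos, 1,234 units, €256,696.68):
Base rate for 5910.85.07 is 3% + €3.02/unit.
5910.85.07 has an FTA preferential rate, but origin Solos is not Karos; base rate stands.
Additional duty on 5910.85.07 from Solos: +10.7%. Applied ad valorem rate: 3% + 10.7% = 13.7%.
Duty = €256,696.68 × 13.7% + 1,234 × €3.02 = €38,894.13.
Line 2 (8922.01.81, Karos, 759 units, €96,263.97):
Base rate for 8922.01.81 is 12.5%.
Origin Karos qualifies under the Coray–Karos agreement and 8922.01.81 is covered: preferential rate 7.5% applies instead.
Duty = €96,263.97 × 7.5% = €7,219.80.
Line 3 (3966.43.23, Karos, 3,822 units, €201,801.60):
Base rate for 3966.43.23 is 6.5%.
Origin Karos qualifies under the Coray–Karos agreement and 3966.43.23 is covered: preferential rate 2% applies instead.
Duty = €201,801.60 × 2% = €4,036.03.
Total = €38,894.13 + €7,219.80 + €4,036.03 = €50,149.96.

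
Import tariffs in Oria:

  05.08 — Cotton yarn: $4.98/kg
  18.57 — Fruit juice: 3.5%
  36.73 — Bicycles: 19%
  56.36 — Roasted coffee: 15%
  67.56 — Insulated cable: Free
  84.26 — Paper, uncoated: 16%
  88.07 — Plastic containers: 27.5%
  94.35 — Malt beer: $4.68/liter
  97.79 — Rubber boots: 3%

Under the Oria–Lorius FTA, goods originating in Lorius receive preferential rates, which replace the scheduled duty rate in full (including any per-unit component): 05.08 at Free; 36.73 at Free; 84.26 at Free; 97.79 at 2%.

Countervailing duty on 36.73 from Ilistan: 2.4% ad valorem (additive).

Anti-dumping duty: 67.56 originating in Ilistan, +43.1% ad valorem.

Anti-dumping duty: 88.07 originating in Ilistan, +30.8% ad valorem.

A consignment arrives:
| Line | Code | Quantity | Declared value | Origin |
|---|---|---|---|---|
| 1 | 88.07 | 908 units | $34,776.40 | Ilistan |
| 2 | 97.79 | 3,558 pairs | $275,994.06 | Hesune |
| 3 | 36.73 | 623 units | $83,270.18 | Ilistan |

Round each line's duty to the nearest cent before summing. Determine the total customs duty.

Line 1 (88.07, Ilistan, 908 units, $34,776.40):
Base rate for 88.07 is 27.5%.
Additional duty on 88.07 from Ilistan: +30.8%. Applied ad valorem rate: 27.5% + 30.8% = 58.3%.
Duty = $34,776.40 × 58.3% = $20,274.64.
Line 2 (97.79, Hesune, 3,558 pairs, $275,994.06):
Base rate for 97.79 is 3%.
97.79 has an FTA preferential rate, but origin Hesune is not Lorius; base rate stands.
Duty = $275,994.06 × 3% = $8,279.82.
Line 3 (36.73, Ilistan, 623 units, $83,270.18):
Base rate for 36.73 is 19%.
36.73 has an FTA preferential rate, but origin Ilistan is not Lorius; base rate stands.
Additional duty on 36.73 from Ilistan: +2.4%. Applied ad valorem rate: 19% + 2.4% = 21.4%.
Duty = $83,270.18 × 21.4% = $17,819.82.
Total = $20,274.64 + $8,279.82 + $17,819.82 = $46,374.28.

$46,374.28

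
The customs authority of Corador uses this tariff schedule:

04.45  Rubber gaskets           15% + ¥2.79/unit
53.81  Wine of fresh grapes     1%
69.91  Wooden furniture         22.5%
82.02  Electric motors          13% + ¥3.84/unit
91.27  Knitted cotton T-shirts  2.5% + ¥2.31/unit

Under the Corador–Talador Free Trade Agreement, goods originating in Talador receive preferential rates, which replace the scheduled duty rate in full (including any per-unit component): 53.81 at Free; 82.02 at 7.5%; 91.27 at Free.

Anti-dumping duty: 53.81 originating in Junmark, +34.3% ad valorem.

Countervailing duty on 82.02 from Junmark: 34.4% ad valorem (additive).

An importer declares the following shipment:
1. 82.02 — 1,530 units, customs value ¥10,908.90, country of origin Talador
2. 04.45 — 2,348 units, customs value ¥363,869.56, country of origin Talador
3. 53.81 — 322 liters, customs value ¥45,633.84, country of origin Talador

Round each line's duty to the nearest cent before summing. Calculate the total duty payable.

¥61,949.52

Line 1 (82.02, Talador, 1,530 units, ¥10,908.90):
Base rate for 82.02 is 13% + ¥3.84/unit.
Origin Talador qualifies under the Corador–Talador agreement and 82.02 is covered: preferential rate 7.5% applies instead.
The additional-duty order on 82.02 targets Junmark, not Talador; it does not apply.
Duty = ¥10,908.90 × 7.5% = ¥818.17.
Line 2 (04.45, Talador, 2,348 units, ¥363,869.56):
Base rate for 04.45 is 15% + ¥2.79/unit.
Origin Talador is the FTA partner but 04.45 is not on the preference list; base rate stands.
Duty = ¥363,869.56 × 15% + 2,348 × ¥2.79 = ¥61,131.35.
Line 3 (53.81, Talador, 322 liters, ¥45,633.84):
Base rate for 53.81 is 1%.
Origin Talador qualifies under the Corador–Talador agreement and 53.81 is covered: preferential rate Free applies instead.
The additional-duty order on 53.81 targets Junmark, not Talador; it does not apply.
Duty = ¥45,633.84 × 0% = ¥0.00.
Total = ¥818.17 + ¥61,131.35 + ¥0.00 = ¥61,949.52.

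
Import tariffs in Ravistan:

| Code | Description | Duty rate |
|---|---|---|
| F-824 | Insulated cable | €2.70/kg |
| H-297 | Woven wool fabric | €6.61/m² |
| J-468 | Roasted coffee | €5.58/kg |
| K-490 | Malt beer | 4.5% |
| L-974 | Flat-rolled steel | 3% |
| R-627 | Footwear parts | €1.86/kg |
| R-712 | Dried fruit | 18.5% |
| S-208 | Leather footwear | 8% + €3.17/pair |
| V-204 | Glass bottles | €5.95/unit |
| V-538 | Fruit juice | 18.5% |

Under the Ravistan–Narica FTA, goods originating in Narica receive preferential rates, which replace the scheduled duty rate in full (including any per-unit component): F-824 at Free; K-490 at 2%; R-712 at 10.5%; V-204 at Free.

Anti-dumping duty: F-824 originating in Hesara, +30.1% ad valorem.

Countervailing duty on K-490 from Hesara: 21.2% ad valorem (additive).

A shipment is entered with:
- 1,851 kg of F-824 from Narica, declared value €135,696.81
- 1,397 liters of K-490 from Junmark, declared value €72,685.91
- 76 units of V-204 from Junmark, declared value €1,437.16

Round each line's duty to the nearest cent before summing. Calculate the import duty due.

Line 1 (F-824, Narica, 1,851 kg, €135,696.81):
Base rate for F-824 is €2.70/kg.
Origin Narica qualifies under the Ravistan–Narica agreement and F-824 is covered: preferential rate Free applies instead.
The additional-duty order on F-824 targets Hesara, not Narica; it does not apply.
Duty = €135,696.81 × 0% = €0.00.
Line 2 (K-490, Junmark, 1,397 liters, €72,685.91):
Base rate for K-490 is 4.5%.
K-490 has an FTA preferential rate, but origin Junmark is not Narica; base rate stands.
The additional-duty order on K-490 targets Hesara, not Junmark; it does not apply.
Duty = €72,685.91 × 4.5% = €3,270.87.
Line 3 (V-204, Junmark, 76 units, €1,437.16):
Base rate for V-204 is €5.95/unit.
V-204 has an FTA preferential rate, but origin Junmark is not Narica; base rate stands.
Duty = 76 × €5.95 = €452.20.
Total = €0.00 + €3,270.87 + €452.20 = €3,723.07.

€3,723.07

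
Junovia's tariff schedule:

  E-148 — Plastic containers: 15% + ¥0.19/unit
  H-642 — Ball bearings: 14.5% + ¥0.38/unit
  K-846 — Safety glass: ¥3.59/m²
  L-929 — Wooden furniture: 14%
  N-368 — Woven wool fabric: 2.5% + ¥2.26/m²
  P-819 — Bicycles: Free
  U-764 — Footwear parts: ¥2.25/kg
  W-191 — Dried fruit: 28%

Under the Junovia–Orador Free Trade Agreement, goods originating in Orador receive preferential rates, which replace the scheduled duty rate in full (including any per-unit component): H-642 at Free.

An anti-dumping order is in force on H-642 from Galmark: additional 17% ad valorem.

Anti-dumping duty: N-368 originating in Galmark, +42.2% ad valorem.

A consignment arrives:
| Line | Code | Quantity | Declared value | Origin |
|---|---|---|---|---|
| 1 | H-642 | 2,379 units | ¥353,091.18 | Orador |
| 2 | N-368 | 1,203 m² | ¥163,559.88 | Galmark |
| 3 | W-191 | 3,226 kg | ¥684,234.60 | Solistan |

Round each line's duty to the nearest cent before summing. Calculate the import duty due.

¥267,415.74

Line 1 (H-642, Orador, 2,379 units, ¥353,091.18):
Base rate for H-642 is 14.5% + ¥0.38/unit.
Origin Orador qualifies under the Junovia–Orador agreement and H-642 is covered: preferential rate Free applies instead.
The additional-duty order on H-642 targets Galmark, not Orador; it does not apply.
Duty = ¥353,091.18 × 0% = ¥0.00.
Line 2 (N-368, Galmark, 1,203 m², ¥163,559.88):
Base rate for N-368 is 2.5% + ¥2.26/m².
Additional duty on N-368 from Galmark: +42.2%. Applied ad valorem rate: 2.5% + 42.2% = 44.7%.
Duty = ¥163,559.88 × 44.7% + 1,203 × ¥2.26 = ¥75,830.05.
Line 3 (W-191, Solistan, 3,226 kg, ¥684,234.60):
Base rate for W-191 is 28%.
Duty = ¥684,234.60 × 28% = ¥191,585.69.
Total = ¥0.00 + ¥75,830.05 + ¥191,585.69 = ¥267,415.74.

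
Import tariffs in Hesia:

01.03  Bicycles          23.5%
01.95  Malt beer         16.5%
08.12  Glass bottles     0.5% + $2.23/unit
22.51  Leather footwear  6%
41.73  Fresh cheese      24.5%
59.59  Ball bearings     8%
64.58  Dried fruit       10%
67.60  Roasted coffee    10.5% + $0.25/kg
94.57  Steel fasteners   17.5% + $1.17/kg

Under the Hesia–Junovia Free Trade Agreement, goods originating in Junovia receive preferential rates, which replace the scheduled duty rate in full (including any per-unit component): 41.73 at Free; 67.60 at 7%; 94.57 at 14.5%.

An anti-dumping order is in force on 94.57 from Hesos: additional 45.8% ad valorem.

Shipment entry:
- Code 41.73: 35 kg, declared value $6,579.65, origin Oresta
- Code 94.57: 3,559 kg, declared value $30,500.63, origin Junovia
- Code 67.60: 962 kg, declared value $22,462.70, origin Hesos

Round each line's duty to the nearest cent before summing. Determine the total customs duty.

$8,633.68

Line 1 (41.73, Oresta, 35 kg, $6,579.65):
Base rate for 41.73 is 24.5%.
41.73 has an FTA preferential rate, but origin Oresta is not Junovia; base rate stands.
Duty = $6,579.65 × 24.5% = $1,612.01.
Line 2 (94.57, Junovia, 3,559 kg, $30,500.63):
Base rate for 94.57 is 17.5% + $1.17/kg.
Origin Junovia qualifies under the Hesia–Junovia agreement and 94.57 is covered: preferential rate 14.5% applies instead.
The additional-duty order on 94.57 targets Hesos, not Junovia; it does not apply.
Duty = $30,500.63 × 14.5% = $4,422.59.
Line 3 (67.60, Hesos, 962 kg, $22,462.70):
Base rate for 67.60 is 10.5% + $0.25/kg.
67.60 has an FTA preferential rate, but origin Hesos is not Junovia; base rate stands.
Duty = $22,462.70 × 10.5% + 962 × $0.25 = $2,599.08.
Total = $1,612.01 + $4,422.59 + $2,599.08 = $8,633.68.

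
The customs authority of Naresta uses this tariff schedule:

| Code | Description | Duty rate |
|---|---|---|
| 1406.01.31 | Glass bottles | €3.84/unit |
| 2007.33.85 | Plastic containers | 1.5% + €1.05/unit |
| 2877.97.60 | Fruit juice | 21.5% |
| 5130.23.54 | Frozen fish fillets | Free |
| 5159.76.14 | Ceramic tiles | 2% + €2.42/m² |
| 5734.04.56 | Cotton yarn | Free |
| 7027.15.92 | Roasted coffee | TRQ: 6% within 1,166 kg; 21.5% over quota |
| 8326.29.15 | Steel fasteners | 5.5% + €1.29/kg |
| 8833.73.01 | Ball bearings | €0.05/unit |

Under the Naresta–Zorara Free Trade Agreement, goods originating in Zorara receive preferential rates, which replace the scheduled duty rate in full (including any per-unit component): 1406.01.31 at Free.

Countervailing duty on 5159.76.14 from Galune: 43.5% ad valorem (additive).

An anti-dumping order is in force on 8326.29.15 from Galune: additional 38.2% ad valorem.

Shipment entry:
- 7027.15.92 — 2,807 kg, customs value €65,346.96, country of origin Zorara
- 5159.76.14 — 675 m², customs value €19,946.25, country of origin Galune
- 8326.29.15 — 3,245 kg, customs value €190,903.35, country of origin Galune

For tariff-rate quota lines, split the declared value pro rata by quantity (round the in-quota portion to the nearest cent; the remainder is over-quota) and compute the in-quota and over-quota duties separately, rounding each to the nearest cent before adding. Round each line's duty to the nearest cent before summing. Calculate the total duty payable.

Line 1 (7027.15.92, Zorara, 2,807 kg, €65,346.96):
Code 7027.15.92 is under a tariff-rate quota (threshold 1,166 kg). In-quota: 1,166 kg at 6%; over-quota: 1,641 kg at 21.5%.
Pro-rata value split: in-quota = €65,346.96 × 1,166/2,807 = €27,144.48; over-quota = €65,346.96 − €27,144.48 = €38,202.48.
In-quota duty = €27,144.48 × 6% = €1,628.67. Over-quota duty = €38,202.48 × 21.5% = €8,213.53.
Line duty = €1,628.67 + €8,213.53 = €9,842.20.
Line 2 (5159.76.14, Galune, 675 m², €19,946.25):
Base rate for 5159.76.14 is 2% + €2.42/m².
Additional duty on 5159.76.14 from Galune: +43.5%. Applied ad valorem rate: 2% + 43.5% = 45.5%.
Duty = €19,946.25 × 45.5% + 675 × €2.42 = €10,709.04.
Line 3 (8326.29.15, Galune, 3,245 kg, €190,903.35):
Base rate for 8326.29.15 is 5.5% + €1.29/kg.
Additional duty on 8326.29.15 from Galune: +38.2%. Applied ad valorem rate: 5.5% + 38.2% = 43.7%.
Duty = €190,903.35 × 43.7% + 3,245 × €1.29 = €87,610.81.
Total = €9,842.20 + €10,709.04 + €87,610.81 = €108,162.05.

€108,162.05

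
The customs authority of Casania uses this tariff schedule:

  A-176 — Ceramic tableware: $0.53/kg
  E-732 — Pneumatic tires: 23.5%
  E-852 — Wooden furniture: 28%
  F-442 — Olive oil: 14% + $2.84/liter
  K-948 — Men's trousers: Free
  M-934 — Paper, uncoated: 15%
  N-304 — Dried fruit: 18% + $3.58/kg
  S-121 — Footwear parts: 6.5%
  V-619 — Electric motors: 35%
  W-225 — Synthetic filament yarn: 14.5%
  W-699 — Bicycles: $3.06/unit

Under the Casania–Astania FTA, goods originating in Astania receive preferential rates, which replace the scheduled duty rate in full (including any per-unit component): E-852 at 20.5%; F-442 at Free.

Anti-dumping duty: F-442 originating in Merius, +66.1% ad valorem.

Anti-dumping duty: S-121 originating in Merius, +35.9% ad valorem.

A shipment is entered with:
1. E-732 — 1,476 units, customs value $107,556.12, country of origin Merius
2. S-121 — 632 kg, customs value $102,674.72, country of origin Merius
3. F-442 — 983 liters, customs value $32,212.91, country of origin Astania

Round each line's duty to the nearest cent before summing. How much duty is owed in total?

$68,809.77

Line 1 (E-732, Merius, 1,476 units, $107,556.12):
Base rate for E-732 is 23.5%.
Duty = $107,556.12 × 23.5% = $25,275.69.
Line 2 (S-121, Merius, 632 kg, $102,674.72):
Base rate for S-121 is 6.5%.
Additional duty on S-121 from Merius: +35.9%. Applied ad valorem rate: 6.5% + 35.9% = 42.4%.
Duty = $102,674.72 × 42.4% = $43,534.08.
Line 3 (F-442, Astania, 983 liters, $32,212.91):
Base rate for F-442 is 14% + $2.84/liter.
Origin Astania qualifies under the Casania–Astania agreement and F-442 is covered: preferential rate Free applies instead.
The additional-duty order on F-442 targets Merius, not Astania; it does not apply.
Duty = $32,212.91 × 0% = $0.00.
Total = $25,275.69 + $43,534.08 + $0.00 = $68,809.77.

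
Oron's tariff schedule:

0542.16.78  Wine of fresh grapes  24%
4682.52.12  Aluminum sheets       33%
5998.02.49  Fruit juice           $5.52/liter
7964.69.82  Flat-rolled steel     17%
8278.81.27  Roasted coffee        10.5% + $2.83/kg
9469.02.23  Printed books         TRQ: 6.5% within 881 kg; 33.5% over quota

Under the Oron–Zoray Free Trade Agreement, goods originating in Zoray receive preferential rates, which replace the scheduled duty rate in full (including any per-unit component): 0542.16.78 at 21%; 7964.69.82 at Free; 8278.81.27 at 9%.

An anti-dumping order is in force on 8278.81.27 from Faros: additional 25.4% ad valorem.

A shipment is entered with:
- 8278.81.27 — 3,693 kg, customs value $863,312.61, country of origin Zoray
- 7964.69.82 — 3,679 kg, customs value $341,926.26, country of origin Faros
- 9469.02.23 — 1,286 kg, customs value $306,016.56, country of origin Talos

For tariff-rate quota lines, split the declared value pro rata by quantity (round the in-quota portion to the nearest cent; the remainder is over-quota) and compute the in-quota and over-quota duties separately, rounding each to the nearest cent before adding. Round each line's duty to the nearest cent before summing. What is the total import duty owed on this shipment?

$181,737.59

Line 1 (8278.81.27, Zoray, 3,693 kg, $863,312.61):
Base rate for 8278.81.27 is 10.5% + $2.83/kg.
Origin Zoray qualifies under the Oron–Zoray agreement and 8278.81.27 is covered: preferential rate 9% applies instead.
The additional-duty order on 8278.81.27 targets Faros, not Zoray; it does not apply.
Duty = $863,312.61 × 9% = $77,698.13.
Line 2 (7964.69.82, Faros, 3,679 kg, $341,926.26):
Base rate for 7964.69.82 is 17%.
7964.69.82 has an FTA preferential rate, but origin Faros is not Zoray; base rate stands.
Duty = $341,926.26 × 17% = $58,127.46.
Line 3 (9469.02.23, Talos, 1,286 kg, $306,016.56):
Code 9469.02.23 is under a tariff-rate quota (threshold 881 kg). In-quota: 881 kg at 6.5%; over-quota: 405 kg at 33.5%.
Pro-rata value split: in-quota = $306,016.56 × 881/1,286 = $209,642.76; over-quota = $306,016.56 − $209,642.76 = $96,373.80.
In-quota duty = $209,642.76 × 6.5% = $13,626.78. Over-quota duty = $96,373.80 × 33.5% = $32,285.22.
Line duty = $13,626.78 + $32,285.22 = $45,912.00.
Total = $77,698.13 + $58,127.46 + $45,912.00 = $181,737.59.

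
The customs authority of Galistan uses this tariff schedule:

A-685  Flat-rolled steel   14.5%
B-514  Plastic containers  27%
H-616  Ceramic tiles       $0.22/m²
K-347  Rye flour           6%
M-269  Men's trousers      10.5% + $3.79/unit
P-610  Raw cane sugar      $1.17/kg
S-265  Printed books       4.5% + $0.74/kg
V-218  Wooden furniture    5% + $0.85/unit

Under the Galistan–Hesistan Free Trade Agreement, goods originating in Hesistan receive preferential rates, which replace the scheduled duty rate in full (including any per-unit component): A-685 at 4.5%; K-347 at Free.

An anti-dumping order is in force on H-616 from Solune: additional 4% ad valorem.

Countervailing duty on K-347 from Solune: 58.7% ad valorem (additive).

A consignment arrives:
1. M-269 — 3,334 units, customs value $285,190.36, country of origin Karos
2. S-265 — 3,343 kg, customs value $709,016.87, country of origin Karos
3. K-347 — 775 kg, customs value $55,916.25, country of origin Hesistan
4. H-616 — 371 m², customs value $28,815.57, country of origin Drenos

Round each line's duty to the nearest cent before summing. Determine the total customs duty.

Line 1 (M-269, Karos, 3,334 units, $285,190.36):
Base rate for M-269 is 10.5% + $3.79/unit.
Duty = $285,190.36 × 10.5% + 3,334 × $3.79 = $42,580.85.
Line 2 (S-265, Karos, 3,343 kg, $709,016.87):
Base rate for S-265 is 4.5% + $0.74/kg.
Duty = $709,016.87 × 4.5% + 3,343 × $0.74 = $34,379.58.
Line 3 (K-347, Hesistan, 775 kg, $55,916.25):
Base rate for K-347 is 6%.
Origin Hesistan qualifies under the Galistan–Hesistan agreement and K-347 is covered: preferential rate Free applies instead.
The additional-duty order on K-347 targets Solune, not Hesistan; it does not apply.
Duty = $55,916.25 × 0% = $0.00.
Line 4 (H-616, Drenos, 371 m², $28,815.57):
Base rate for H-616 is $0.22/m².
The additional-duty order on H-616 targets Solune, not Drenos; it does not apply.
Duty = 371 × $0.22 = $81.62.
Total = $42,580.85 + $34,379.58 + $0.00 + $81.62 = $77,042.05.

$77,042.05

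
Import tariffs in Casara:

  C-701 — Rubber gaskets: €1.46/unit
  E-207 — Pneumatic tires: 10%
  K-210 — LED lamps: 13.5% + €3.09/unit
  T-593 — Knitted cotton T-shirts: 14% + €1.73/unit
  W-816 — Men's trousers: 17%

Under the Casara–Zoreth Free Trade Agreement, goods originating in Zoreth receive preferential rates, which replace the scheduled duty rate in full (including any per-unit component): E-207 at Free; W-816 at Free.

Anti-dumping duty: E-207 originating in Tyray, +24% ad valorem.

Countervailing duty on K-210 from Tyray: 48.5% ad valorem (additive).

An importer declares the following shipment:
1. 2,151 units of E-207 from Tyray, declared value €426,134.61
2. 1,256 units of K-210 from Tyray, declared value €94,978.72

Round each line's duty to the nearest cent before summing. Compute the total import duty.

Line 1 (E-207, Tyray, 2,151 units, €426,134.61):
Base rate for E-207 is 10%.
E-207 has an FTA preferential rate, but origin Tyray is not Zoreth; base rate stands.
Additional duty on E-207 from Tyray: +24%. Applied ad valorem rate: 10% + 24% = 34%.
Duty = €426,134.61 × 34% = €144,885.77.
Line 2 (K-210, Tyray, 1,256 units, €94,978.72):
Base rate for K-210 is 13.5% + €3.09/unit.
Additional duty on K-210 from Tyray: +48.5%. Applied ad valorem rate: 13.5% + 48.5% = 62%.
Duty = €94,978.72 × 62% + 1,256 × €3.09 = €62,767.85.
Total = €144,885.77 + €62,767.85 = €207,653.62.

€207,653.62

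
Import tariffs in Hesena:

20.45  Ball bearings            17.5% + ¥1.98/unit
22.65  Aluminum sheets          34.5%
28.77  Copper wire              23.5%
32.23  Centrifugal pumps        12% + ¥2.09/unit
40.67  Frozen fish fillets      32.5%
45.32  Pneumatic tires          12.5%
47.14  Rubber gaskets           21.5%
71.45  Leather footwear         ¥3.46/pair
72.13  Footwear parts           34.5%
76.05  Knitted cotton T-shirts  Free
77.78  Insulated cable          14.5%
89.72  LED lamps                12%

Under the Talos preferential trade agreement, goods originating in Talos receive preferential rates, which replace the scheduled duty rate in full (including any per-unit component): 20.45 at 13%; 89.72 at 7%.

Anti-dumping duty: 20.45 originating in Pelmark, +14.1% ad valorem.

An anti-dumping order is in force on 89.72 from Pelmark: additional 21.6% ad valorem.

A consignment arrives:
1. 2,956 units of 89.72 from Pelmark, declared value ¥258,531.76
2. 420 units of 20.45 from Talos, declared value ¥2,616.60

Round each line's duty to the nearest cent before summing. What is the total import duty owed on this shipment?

¥87,206.83

Line 1 (89.72, Pelmark, 2,956 units, ¥258,531.76):
Base rate for 89.72 is 12%.
89.72 has an FTA preferential rate, but origin Pelmark is not Talos; base rate stands.
Additional duty on 89.72 from Pelmark: +21.6%. Applied ad valorem rate: 12% + 21.6% = 33.6%.
Duty = ¥258,531.76 × 33.6% = ¥86,866.67.
Line 2 (20.45, Talos, 420 units, ¥2,616.60):
Base rate for 20.45 is 17.5% + ¥1.98/unit.
Origin Talos qualifies under the Hesena–Talos agreement and 20.45 is covered: preferential rate 13% applies instead.
The additional-duty order on 20.45 targets Pelmark, not Talos; it does not apply.
Duty = ¥2,616.60 × 13% = ¥340.16.
Total = ¥86,866.67 + ¥340.16 = ¥87,206.83.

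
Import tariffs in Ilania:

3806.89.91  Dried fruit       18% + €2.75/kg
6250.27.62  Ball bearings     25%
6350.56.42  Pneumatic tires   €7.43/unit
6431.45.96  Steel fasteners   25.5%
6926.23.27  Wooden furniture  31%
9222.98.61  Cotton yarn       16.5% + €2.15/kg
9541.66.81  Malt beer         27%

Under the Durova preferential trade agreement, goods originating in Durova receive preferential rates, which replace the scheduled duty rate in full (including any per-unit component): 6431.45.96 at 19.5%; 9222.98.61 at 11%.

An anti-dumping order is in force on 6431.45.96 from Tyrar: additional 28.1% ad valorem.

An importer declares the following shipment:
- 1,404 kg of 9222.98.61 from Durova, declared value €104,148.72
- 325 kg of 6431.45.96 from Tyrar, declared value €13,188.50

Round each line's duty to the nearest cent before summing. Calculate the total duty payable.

€18,525.40

Line 1 (9222.98.61, Durova, 1,404 kg, €104,148.72):
Base rate for 9222.98.61 is 16.5% + €2.15/kg.
Origin Durova qualifies under the Ilania–Durova agreement and 9222.98.61 is covered: preferential rate 11% applies instead.
Duty = €104,148.72 × 11% = €11,456.36.
Line 2 (6431.45.96, Tyrar, 325 kg, €13,188.50):
Base rate for 6431.45.96 is 25.5%.
6431.45.96 has an FTA preferential rate, but origin Tyrar is not Durova; base rate stands.
Additional duty on 6431.45.96 from Tyrar: +28.1%. Applied ad valorem rate: 25.5% + 28.1% = 53.6%.
Duty = €13,188.50 × 53.6% = €7,069.04.
Total = €11,456.36 + €7,069.04 = €18,525.40.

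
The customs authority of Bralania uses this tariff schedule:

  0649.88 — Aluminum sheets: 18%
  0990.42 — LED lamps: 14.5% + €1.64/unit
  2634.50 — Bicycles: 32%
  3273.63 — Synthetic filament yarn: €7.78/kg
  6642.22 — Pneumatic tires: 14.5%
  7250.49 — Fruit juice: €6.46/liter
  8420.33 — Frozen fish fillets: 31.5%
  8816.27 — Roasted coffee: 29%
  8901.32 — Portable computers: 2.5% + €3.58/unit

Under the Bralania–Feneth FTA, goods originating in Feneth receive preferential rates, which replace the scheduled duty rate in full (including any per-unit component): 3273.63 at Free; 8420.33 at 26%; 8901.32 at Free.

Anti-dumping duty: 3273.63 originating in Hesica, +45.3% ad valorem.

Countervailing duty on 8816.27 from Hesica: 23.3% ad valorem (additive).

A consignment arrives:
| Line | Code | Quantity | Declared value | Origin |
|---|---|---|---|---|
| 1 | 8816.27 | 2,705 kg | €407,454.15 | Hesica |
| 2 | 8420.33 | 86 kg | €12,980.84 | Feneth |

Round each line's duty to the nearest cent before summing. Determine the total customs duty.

€216,473.54

Line 1 (8816.27, Hesica, 2,705 kg, €407,454.15):
Base rate for 8816.27 is 29%.
Additional duty on 8816.27 from Hesica: +23.3%. Applied ad valorem rate: 29% + 23.3% = 52.3%.
Duty = €407,454.15 × 52.3% = €213,098.52.
Line 2 (8420.33, Feneth, 86 kg, €12,980.84):
Base rate for 8420.33 is 31.5%.
Origin Feneth qualifies under the Bralania–Feneth agreement and 8420.33 is covered: preferential rate 26% applies instead.
Duty = €12,980.84 × 26% = €3,375.02.
Total = €213,098.52 + €3,375.02 = €216,473.54.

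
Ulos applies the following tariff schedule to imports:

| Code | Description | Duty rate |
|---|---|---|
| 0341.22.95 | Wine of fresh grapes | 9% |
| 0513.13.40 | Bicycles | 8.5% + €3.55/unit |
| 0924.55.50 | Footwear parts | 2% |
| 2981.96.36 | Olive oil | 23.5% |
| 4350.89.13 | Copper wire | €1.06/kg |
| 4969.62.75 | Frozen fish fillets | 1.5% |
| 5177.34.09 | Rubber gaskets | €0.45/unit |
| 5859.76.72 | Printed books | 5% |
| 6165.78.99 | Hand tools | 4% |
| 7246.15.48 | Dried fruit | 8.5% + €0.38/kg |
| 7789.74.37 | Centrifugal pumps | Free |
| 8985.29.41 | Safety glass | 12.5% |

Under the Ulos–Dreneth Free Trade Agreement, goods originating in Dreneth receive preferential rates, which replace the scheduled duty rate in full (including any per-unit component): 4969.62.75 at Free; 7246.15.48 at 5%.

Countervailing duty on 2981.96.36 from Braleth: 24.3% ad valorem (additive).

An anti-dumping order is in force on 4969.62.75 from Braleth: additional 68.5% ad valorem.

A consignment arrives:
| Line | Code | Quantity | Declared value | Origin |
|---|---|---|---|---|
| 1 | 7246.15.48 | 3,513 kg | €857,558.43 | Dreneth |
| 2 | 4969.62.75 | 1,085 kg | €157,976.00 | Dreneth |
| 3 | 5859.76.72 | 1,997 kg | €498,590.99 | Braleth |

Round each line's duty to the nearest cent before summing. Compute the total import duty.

Line 1 (7246.15.48, Dreneth, 3,513 kg, €857,558.43):
Base rate for 7246.15.48 is 8.5% + €0.38/kg.
Origin Dreneth qualifies under the Ulos–Dreneth agreement and 7246.15.48 is covered: preferential rate 5% applies instead.
Duty = €857,558.43 × 5% = €42,877.92.
Line 2 (4969.62.75, Dreneth, 1,085 kg, €157,976.00):
Base rate for 4969.62.75 is 1.5%.
Origin Dreneth qualifies under the Ulos–Dreneth agreement and 4969.62.75 is covered: preferential rate Free applies instead.
The additional-duty order on 4969.62.75 targets Braleth, not Dreneth; it does not apply.
Duty = €157,976.00 × 0% = €0.00.
Line 3 (5859.76.72, Braleth, 1,997 kg, €498,590.99):
Base rate for 5859.76.72 is 5%.
Duty = €498,590.99 × 5% = €24,929.55.
Total = €42,877.92 + €0.00 + €24,929.55 = €67,807.47.

€67,807.47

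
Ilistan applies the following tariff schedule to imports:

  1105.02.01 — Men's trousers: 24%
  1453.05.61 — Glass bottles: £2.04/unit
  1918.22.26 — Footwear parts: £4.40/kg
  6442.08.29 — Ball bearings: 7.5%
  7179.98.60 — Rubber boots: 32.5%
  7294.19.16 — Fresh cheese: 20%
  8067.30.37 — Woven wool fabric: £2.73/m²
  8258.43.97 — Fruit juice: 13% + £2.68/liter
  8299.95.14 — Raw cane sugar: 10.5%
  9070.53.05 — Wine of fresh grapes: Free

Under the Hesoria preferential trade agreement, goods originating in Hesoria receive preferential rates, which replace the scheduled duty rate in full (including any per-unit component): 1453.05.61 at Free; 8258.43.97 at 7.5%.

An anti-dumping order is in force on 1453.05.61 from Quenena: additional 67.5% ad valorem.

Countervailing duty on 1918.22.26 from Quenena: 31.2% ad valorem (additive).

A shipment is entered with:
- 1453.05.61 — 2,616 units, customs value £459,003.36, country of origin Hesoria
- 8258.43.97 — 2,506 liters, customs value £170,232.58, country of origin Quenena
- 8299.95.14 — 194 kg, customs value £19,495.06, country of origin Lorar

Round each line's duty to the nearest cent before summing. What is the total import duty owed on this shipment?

£30,893.30

Line 1 (1453.05.61, Hesoria, 2,616 units, £459,003.36):
Base rate for 1453.05.61 is £2.04/unit.
Origin Hesoria qualifies under the Ilistan–Hesoria agreement and 1453.05.61 is covered: preferential rate Free applies instead.
The additional-duty order on 1453.05.61 targets Quenena, not Hesoria; it does not apply.
Duty = £459,003.36 × 0% = £0.00.
Line 2 (8258.43.97, Quenena, 2,506 liters, £170,232.58):
Base rate for 8258.43.97 is 13% + £2.68/liter.
8258.43.97 has an FTA preferential rate, but origin Quenena is not Hesoria; base rate stands.
Duty = £170,232.58 × 13% + 2,506 × £2.68 = £28,846.32.
Line 3 (8299.95.14, Lorar, 194 kg, £19,495.06):
Base rate for 8299.95.14 is 10.5%.
Duty = £19,495.06 × 10.5% = £2,046.98.
Total = £0.00 + £28,846.32 + £2,046.98 = £30,893.30.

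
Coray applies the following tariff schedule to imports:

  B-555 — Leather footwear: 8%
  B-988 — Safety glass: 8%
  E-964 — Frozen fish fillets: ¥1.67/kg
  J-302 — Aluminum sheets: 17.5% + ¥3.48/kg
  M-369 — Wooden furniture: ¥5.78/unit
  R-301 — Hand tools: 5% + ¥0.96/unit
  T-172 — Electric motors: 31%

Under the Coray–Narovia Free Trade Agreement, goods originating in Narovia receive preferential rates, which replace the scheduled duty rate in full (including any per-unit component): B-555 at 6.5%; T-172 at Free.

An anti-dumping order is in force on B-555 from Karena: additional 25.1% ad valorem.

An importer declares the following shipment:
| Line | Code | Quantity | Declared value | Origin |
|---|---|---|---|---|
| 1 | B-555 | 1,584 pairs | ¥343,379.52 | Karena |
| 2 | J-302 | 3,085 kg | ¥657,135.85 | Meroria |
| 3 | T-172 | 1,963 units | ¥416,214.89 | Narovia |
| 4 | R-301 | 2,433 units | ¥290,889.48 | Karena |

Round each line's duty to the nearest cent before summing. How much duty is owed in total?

Line 1 (B-555, Karena, 1,584 pairs, ¥343,379.52):
Base rate for B-555 is 8%.
B-555 has an FTA preferential rate, but origin Karena is not Narovia; base rate stands.
Additional duty on B-555 from Karena: +25.1%. Applied ad valorem rate: 8% + 25.1% = 33.1%.
Duty = ¥343,379.52 × 33.1% = ¥113,658.62.
Line 2 (J-302, Meroria, 3,085 kg, ¥657,135.85):
Base rate for J-302 is 17.5% + ¥3.48/kg.
Duty = ¥657,135.85 × 17.5% + 3,085 × ¥3.48 = ¥125,734.57.
Line 3 (T-172, Narovia, 1,963 units, ¥416,214.89):
Base rate for T-172 is 31%.
Origin Narovia qualifies under the Coray–Narovia agreement and T-172 is covered: preferential rate Free applies instead.
Duty = ¥416,214.89 × 0% = ¥0.00.
Line 4 (R-301, Karena, 2,433 units, ¥290,889.48):
Base rate for R-301 is 5% + ¥0.96/unit.
Duty = ¥290,889.48 × 5% + 2,433 × ¥0.96 = ¥16,880.15.
Total = ¥113,658.62 + ¥125,734.57 + ¥0.00 + ¥16,880.15 = ¥256,273.34.

¥256,273.34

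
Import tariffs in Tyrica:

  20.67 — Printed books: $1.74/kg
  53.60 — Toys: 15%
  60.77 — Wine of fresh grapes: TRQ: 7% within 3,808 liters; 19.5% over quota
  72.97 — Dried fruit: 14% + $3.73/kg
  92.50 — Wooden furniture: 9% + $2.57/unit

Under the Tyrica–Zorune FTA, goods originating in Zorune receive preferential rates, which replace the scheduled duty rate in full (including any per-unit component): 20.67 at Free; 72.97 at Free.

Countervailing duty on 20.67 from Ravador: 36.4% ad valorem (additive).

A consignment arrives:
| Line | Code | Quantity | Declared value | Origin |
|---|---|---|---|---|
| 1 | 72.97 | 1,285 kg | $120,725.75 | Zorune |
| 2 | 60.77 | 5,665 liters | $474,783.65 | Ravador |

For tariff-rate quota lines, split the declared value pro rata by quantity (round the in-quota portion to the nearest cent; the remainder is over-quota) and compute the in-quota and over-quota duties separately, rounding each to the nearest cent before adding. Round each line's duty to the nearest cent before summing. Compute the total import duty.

$52,689.25

Line 1 (72.97, Zorune, 1,285 kg, $120,725.75):
Base rate for 72.97 is 14% + $3.73/kg.
Origin Zorune qualifies under the Tyrica–Zorune agreement and 72.97 is covered: preferential rate Free applies instead.
Duty = $120,725.75 × 0% = $0.00.
Line 2 (60.77, Ravador, 5,665 liters, $474,783.65):
Code 60.77 is under a tariff-rate quota (threshold 3,808 liters). In-quota: 3,808 liters at 7%; over-quota: 1,857 liters at 19.5%.
Pro-rata value split: in-quota = $474,783.65 × 3,808/5,665 = $319,148.48; over-quota = $474,783.65 − $319,148.48 = $155,635.17.
In-quota duty = $319,148.48 × 7% = $22,340.39. Over-quota duty = $155,635.17 × 19.5% = $30,348.86.
Line duty = $22,340.39 + $30,348.86 = $52,689.25.
Total = $0.00 + $52,689.25 = $52,689.25.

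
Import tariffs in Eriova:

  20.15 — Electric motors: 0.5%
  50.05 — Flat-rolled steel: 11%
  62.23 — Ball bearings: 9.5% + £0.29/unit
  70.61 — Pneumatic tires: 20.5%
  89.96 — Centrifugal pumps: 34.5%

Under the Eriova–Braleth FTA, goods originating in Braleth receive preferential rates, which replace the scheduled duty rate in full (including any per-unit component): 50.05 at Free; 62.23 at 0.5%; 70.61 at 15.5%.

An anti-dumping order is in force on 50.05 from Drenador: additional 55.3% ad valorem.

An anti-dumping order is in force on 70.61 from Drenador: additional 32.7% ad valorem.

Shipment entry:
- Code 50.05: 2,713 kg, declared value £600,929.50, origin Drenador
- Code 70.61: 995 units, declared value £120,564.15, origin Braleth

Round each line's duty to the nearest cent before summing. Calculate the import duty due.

£417,103.70

Line 1 (50.05, Drenador, 2,713 kg, £600,929.50):
Base rate for 50.05 is 11%.
50.05 has an FTA preferential rate, but origin Drenador is not Braleth; base rate stands.
Additional duty on 50.05 from Drenador: +55.3%. Applied ad valorem rate: 11% + 55.3% = 66.3%.
Duty = £600,929.50 × 66.3% = £398,416.26.
Line 2 (70.61, Braleth, 995 units, £120,564.15):
Base rate for 70.61 is 20.5%.
Origin Braleth qualifies under the Eriova–Braleth agreement and 70.61 is covered: preferential rate 15.5% applies instead.
The additional-duty order on 70.61 targets Drenador, not Braleth; it does not apply.
Duty = £120,564.15 × 15.5% = £18,687.44.
Total = £398,416.26 + £18,687.44 = £417,103.70.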